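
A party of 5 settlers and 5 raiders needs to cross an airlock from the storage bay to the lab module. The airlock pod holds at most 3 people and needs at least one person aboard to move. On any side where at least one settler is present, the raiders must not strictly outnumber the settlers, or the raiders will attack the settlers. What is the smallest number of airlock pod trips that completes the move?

Counting alone: each trip to the lab module takes at most 3 across and each return brings at least 1 back, so after t trips out (and t−1 returns) at most 3t − (t−1) of the 10 are across; that first reaches 10 at t = 5, so at least 9 crossings are needed.
The safety rule pushes this higher. Following every safe sequence of crossings, the most of the 10 that can be at the lab module as the airlock pod arrives there on crossing 9 is 9 — never all 10.
So no plan with fewer than 11 crossings exists, and this one achieves 11:
1. 2 raiders → the lab module.  (the storage bay: 5S 3R; the lab module: 0S 2R)
2. 1 raider ← the storage bay.  (the storage bay: 5S 4R; the lab module: 0S 1R)
3. 3 raiders → the lab module.  (the storage bay: 5S 1R; the lab module: 0S 4R)
4. 1 raider ← the storage bay.  (the storage bay: 5S 2R; the lab module: 0S 3R)
5. 3 settlers → the lab module.  (the storage bay: 2S 2R; the lab module: 3S 3R)
6. 1 settler and 1 raider ← the storage bay.  (the storage bay: 3S 3R; the lab module: 2S 2R)
7. 3 settlers → the lab module.  (the storage bay: 0S 3R; the lab module: 5S 2R)
8. 1 raider ← the storage bay.  (the storage bay: 0S 4R; the lab module: 5S 1R)
9. 2 raiders → the lab module.  (the storage bay: 0S 2R; the lab module: 5S 3R)
10. 1 raider ← the storage bay.  (the storage bay: 0S 3R; the lab module: 5S 2R)
11. 3 raiders → the lab module.  (the storage bay: 0S 0R; the lab module: 5S 5R)

11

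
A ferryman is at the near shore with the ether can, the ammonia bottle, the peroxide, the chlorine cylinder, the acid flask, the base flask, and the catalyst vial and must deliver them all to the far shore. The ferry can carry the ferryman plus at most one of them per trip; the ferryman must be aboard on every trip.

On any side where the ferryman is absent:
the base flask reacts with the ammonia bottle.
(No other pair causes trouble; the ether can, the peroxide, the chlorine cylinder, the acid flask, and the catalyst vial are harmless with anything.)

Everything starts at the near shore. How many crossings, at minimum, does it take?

13

Counting alone: the ferryman can take at most 1 across per trip to the far shore, so moving all 7 needs at least 7 loaded trips out, with a return between consecutive ones — at least 13 crossings.
The plan below uses exactly 13 crossings, so it is optimal:
1. Ferryman goes to the far shore with the ammonia bottle.  [the near shore: the acid flask, the base flask, the catalyst vial, the chlorine cylinder, the ether can, the peroxide | the far shore: the ammonia bottle]
2. Ferryman goes back to the near shore alone.  [the near shore: the acid flask, the base flask, the catalyst vial, the chlorine cylinder, the ether can, the peroxide | the far shore: the ammonia bottle]
3. Ferryman goes to the far shore with the ether can.  [the near shore: the acid flask, the base flask, the catalyst vial, the chlorine cylinder, the peroxide | the far shore: the ammonia bottle, the ether can]
4. Ferryman goes back to the near shore alone.  [the near shore: the acid flask, the base flask, the catalyst vial, the chlorine cylinder, the peroxide | the far shore: the ammonia bottle, the ether can]
5. Ferryman goes to the far shore with the peroxide.  [the near shore: the acid flask, the base flask, the catalyst vial, the chlorine cylinder | the far shore: the ammonia bottle, the ether can, the peroxide]
6. Ferryman goes back to the near shore alone.  [the near shore: the acid flask, the base flask, the catalyst vial, the chlorine cylinder | the far shore: the ammonia bottle, the ether can, the peroxide]
7. Ferryman goes to the far shore with the chlorine cylinder.  [the near shore: the acid flask, the base flask, the catalyst vial | the far shore: the ammonia bottle, the chlorine cylinder, the ether can, the peroxide]
8. Ferryman goes back to the near shore alone.  [the near shore: the acid flask, the base flask, the catalyst vial | the far shore: the ammonia bottle, the chlorine cylinder, the ether can, the peroxide]
9. Ferryman goes to the far shore with the acid flask.  [the near shore: the base flask, the catalyst vial | the far shore: the acid flask, the ammonia bottle, the chlorine cylinder, the ether can, the peroxide]
10. Ferryman goes back to the near shore alone.  [the near shore: the base flask, the catalyst vial | the far shore: the acid flask, the ammonia bottle, the chlorine cylinder, the ether can, the peroxide]
11. Ferryman goes to the far shore with the catalyst vial.  [the near shore: the base flask | the far shore: the acid flask, the ammonia bottle, the catalyst vial, the chlorine cylinder, the ether can, the peroxide]
12. Ferryman goes back to the near shore alone.  [the near shore: the base flask | the far shore: the acid flask, the ammonia bottle, the catalyst vial, the chlorine cylinder, the ether can, the peroxide]
13. Ferryman goes to the far shore with the base flask.  [the near shore: — | the far shore: the acid flask, the ammonia bottle, the base flask, the catalyst vial, the chlorine cylinder, the ether can, the peroxide]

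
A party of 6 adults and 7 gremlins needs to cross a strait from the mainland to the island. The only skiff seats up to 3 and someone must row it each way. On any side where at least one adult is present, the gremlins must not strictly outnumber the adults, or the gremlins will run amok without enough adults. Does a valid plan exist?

No

The gremlins already outnumber the adults at the mainland before anyone moves, so the starting position itself is disallowed.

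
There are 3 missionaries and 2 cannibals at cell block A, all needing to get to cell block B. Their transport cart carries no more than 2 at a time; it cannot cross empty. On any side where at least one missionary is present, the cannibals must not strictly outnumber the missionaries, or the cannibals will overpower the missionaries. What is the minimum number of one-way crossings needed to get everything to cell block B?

Counting alone: each trip to cell block B takes at most 2 across and each return brings at least 1 back, so after t trips out (and t−1 returns) at most 2t − (t−1) of the 5 are across; that first reaches 5 at t = 4, so at least 7 crossings are needed.
The plan below uses exactly 7 crossings, so it is optimal:
1. 2 cannibals → cell block B.  (cell block A: 3M 0C; cell block B: 0M 2C)
2. 1 cannibal ← cell block A.  (cell block A: 3M 1C; cell block B: 0M 1C)
3. 2 missionaries → cell block B.  (cell block A: 1M 1C; cell block B: 2M 1C)
4. 1 missionary ← cell block A.  (cell block A: 2M 1C; cell block B: 1M 1C)
5. 1 missionary and 1 cannibal → cell block B.  (cell block A: 1M 0C; cell block B: 2M 2C)
6. 1 cannibal ← cell block A.  (cell block A: 1M 1C; cell block B: 2M 1C)
7. 1 missionary and 1 cannibal → cell block B.  (cell block A: 0M 0C; cell block B: 3M 2C)

7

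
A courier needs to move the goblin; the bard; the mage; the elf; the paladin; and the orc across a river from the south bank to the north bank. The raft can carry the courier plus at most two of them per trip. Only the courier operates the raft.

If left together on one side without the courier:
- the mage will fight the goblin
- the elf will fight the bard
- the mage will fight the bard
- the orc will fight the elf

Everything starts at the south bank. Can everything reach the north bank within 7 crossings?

Yes

Yes — this plan uses 7 crossings (≤ 7):
1. Courier goes to the north bank with the elf and the mage.
2. Courier goes back to the south bank alone.
3. Courier goes to the north bank with the bard and the goblin.
4. Courier goes back to the south bank with the elf and the mage.
5. Courier goes to the north bank with the orc and the paladin.
6. Courier goes back to the south bank alone.
7. Courier goes to the north bank with the elf and the mage.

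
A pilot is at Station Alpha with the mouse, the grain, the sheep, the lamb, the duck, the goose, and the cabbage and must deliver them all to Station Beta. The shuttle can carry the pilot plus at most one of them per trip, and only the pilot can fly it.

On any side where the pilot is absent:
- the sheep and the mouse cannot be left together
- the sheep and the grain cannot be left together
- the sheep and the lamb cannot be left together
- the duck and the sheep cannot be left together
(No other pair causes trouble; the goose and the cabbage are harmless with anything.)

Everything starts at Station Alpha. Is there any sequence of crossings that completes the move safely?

Following every safe sequence of crossings from the start, the most of the 7 that can be at Station Beta as the shuttle arrives there on crossings 1, 3, 5, 7 is 1, 2, 3, 4 respectively; the best ever achieved is 4 of 7.
From crossing 9 on, no configuration arises that was not already reachable earlier: only 44 distinct safe configurations (who is on which side, and where the shuttle is) can ever be reached, none of them has everyone across, and every continuation just revisits them. So no valid plan exists.

No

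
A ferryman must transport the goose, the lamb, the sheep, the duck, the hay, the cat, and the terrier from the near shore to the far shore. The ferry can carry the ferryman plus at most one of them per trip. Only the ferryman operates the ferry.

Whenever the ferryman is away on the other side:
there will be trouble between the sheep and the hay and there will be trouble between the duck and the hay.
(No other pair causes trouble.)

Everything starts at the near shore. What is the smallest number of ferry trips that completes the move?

Counting alone: the ferryman can take at most 1 across per trip to the far shore, so moving all 7 needs at least 7 loaded trips out, with a return between consecutive ones — at least 13 crossings.
The safety rule pushes this higher. Following every safe sequence of crossings, the most of the 7 that can be at the far shore as the ferry arrives there on crossing 13 is 6 — never all 7.
So no plan with fewer than 15 crossings exists, and this one achieves 15:
1. Ferryman goes to the far shore with the hay.  [the near shore: the cat, the duck, the goose, the lamb, the sheep, the terrier | the far shore: the hay]
2. Ferryman goes back to the near shore alone.  [the near shore: the cat, the duck, the goose, the lamb, the sheep, the terrier | the far shore: the hay]
3. Ferryman goes to the far shore with the goose.  [the near shore: the cat, the duck, the lamb, the sheep, the terrier | the far shore: the goose, the hay]
4. Ferryman goes back to the near shore alone.  [the near shore: the cat, the duck, the lamb, the sheep, the terrier | the far shore: the goose, the hay]
5. Ferryman goes to the far shore with the lamb.  [the near shore: the cat, the duck, the sheep, the terrier | the far shore: the goose, the hay, the lamb]
6. Ferryman goes back to the near shore alone.  [the near shore: the cat, the duck, the sheep, the terrier | the far shore: the goose, the hay, the lamb]
7. Ferryman goes to the far shore with the sheep.  [the near shore: the cat, the duck, the terrier | the far shore: the goose, the hay, the lamb, the sheep]
8. Ferryman goes back to the near shore with the hay.  [the near shore: the cat, the duck, the hay, the terrier | the far shore: the goose, the lamb, the sheep]
9. Ferryman goes to the far shore with the duck.  [the near shore: the cat, the hay, the terrier | the far shore: the duck, the goose, the lamb, the sheep]
10. Ferryman goes back to the near shore alone.  [the near shore: the cat, the hay, the terrier | the far shore: the duck, the goose, the lamb, the sheep]
11. Ferryman goes to the far shore with the cat.  [the near shore: the hay, the terrier | the far shore: the cat, the duck, the goose, the lamb, the sheep]
12. Ferryman goes back to the near shore alone.  [the near shore: the hay, the terrier | the far shore: the cat, the duck, the goose, the lamb, the sheep]
13. Ferryman goes to the far shore with the terrier.  [the near shore: the hay | the far shore: the cat, the duck, the goose, the lamb, the sheep, the terrier]
14. Ferryman goes back to the near shore alone.  [the near shore: the hay | the far shore: the cat, the duck, the goose, the lamb, the sheep, the terrier]
15. Ferryman goes to the far shore with the hay.  [the near shore: — | the far shore: the cat, the duck, the goose, the hay, the lamb, the sheep, the terrier]

15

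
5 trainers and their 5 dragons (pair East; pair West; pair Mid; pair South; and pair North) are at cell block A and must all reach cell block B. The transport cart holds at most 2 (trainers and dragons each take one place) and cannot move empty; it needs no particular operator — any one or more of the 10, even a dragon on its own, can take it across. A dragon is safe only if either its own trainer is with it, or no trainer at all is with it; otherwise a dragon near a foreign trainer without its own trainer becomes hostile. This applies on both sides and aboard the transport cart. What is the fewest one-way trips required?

impossible

Following every safe sequence of crossings from the start, the most of the 10 that can be at cell block B as the transport cart arrives there on crossings 1, 3, 5, 7 is 2, 3, 4, 5 respectively; the best ever achieved is 5 of 10.
From crossing 9 on, no configuration arises that was not already reachable earlier: only 82 distinct safe configurations (who is on which side, and where the transport cart is) can ever be reached, none of them has everyone across, and every continuation just revisits them. So no valid plan exists.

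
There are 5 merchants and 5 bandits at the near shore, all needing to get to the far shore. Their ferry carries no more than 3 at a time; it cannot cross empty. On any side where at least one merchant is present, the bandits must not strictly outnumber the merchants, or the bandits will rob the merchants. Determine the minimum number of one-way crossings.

11

Counting alone: each trip to the far shore takes at most 3 across and each return brings at least 1 back, so after t trips out (and t−1 returns) at most 3t − (t−1) of the 10 are across; that first reaches 10 at t = 5, so at least 9 crossings are needed.
The safety rule pushes this higher. Following every safe sequence of crossings, the most of the 10 that can be at the far shore as the ferry arrives there on crossing 9 is 9 — never all 10.
So no plan with fewer than 11 crossings exists, and this one achieves 11:
1. 2 bandits → the far shore.  (the near shore: 5M 3B; the far shore: 0M 2B)
2. 1 bandit ← the near shore.  (the near shore: 5M 4B; the far shore: 0M 1B)
3. 3 bandits → the far shore.  (the near shore: 5M 1B; the far shore: 0M 4B)
4. 1 bandit ← the near shore.  (the near shore: 5M 2B; the far shore: 0M 3B)
5. 3 merchants → the far shore.  (the near shore: 2M 2B; the far shore: 3M 3B)
6. 1 merchant and 1 bandit ← the near shore.  (the near shore: 3M 3B; the far shore: 2M 2B)
7. 3 merchants → the far shore.  (the near shore: 0M 3B; the far shore: 5M 2B)
8. 1 bandit ← the near shore.  (the near shore: 0M 4B; the far shore: 5M 1B)
9. 2 bandits → the far shore.  (the near shore: 0M 2B; the far shore: 5M 3B)
10. 1 bandit ← the near shore.  (the near shore: 0M 3B; the far shore: 5M 2B)
11. 3 bandits → the far shore.  (the near shore: 0M 0B; the far shore: 5M 5B)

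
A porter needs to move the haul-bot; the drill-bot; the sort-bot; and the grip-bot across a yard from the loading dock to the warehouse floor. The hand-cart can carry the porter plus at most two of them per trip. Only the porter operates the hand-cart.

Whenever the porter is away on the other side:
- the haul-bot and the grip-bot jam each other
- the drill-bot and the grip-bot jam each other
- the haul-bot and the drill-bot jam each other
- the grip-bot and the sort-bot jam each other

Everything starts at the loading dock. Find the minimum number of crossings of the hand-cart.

Counting alone: the porter can take at most 2 across per trip to the warehouse floor, so moving all 4 needs at least 2 loaded trips out, with a return between consecutive ones — at least 3 crossings.
The safety rule pushes this higher. Following every safe sequence of crossings, the most of the 4 that can be at the warehouse floor as the hand-cart arrives there on crossing 3 is 3 — never all 4.
So no plan with fewer than 5 crossings exists, and this one achieves 5:
1. Porter goes to the warehouse floor with the grip-bot and the haul-bot.
2. Porter goes back to the loading dock with the haul-bot.
3. Porter goes to the warehouse floor with the haul-bot and the sort-bot.
4. Porter goes back to the loading dock with the grip-bot.
5. Porter goes to the warehouse floor with the drill-bot and the grip-bot.

5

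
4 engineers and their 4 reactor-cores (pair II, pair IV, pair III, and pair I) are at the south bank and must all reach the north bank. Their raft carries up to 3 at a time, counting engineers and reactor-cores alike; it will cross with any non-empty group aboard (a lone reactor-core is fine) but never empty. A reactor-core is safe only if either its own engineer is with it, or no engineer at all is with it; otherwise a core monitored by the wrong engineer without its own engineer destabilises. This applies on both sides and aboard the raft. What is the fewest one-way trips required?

Counting alone: each trip to the north bank takes at most 3 across and each return brings at least 1 back, so after t trips out (and t−1 returns) at most 3t − (t−1) of the 8 are across; that first reaches 8 at t = 4, so at least 7 crossings are needed.
The safety rule pushes this higher. Following every safe sequence of crossings, the most of the 8 that can be at the north bank as the raft arrives there on crossing 7 is 7 — never all 8.
So no plan with fewer than 9 crossings exists, and this one achieves 9:
1. engineer II and reactor-core II cross → the north bank.
2. engineer II crosses ← the south bank.
3. engineer II, engineer IV, and reactor-core IV cross → the north bank.
4. engineer II and reactor-core II cross ← the south bank.
5. engineer I, engineer II, and engineer III cross → the north bank.
6. reactor-core IV crosses ← the south bank.
7. reactor-core II and reactor-core IV cross → the north bank.
8. reactor-core II crosses ← the south bank.
9. reactor-core I, reactor-core II, and reactor-core III cross → the north bank.

9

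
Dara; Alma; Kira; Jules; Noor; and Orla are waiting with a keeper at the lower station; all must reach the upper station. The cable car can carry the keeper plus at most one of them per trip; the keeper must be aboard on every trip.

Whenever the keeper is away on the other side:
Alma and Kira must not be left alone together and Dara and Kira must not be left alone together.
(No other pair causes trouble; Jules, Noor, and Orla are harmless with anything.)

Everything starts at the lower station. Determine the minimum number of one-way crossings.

Counting alone: the keeper can take at most 1 across per trip to the upper station, so moving all 6 needs at least 6 loaded trips out, with a return between consecutive ones — at least 11 crossings.
The safety rule pushes this higher. Following every safe sequence of crossings, the most of the 6 that can be at the upper station as the cable car arrives there on crossing 11 is 5 — never all 6.
So no plan with fewer than 13 crossings exists, and this one achieves 13:
1. Keeper goes to the upper station with Kira.
2. Keeper goes back to the lower station alone.
3. Keeper goes to the upper station with Dara.
4. Keeper goes back to the lower station with Kira.
5. Keeper goes to the upper station with Alma.
6. Keeper goes back to the lower station alone.
7. Keeper goes to the upper station with Jules.
8. Keeper goes back to the lower station alone.
9. Keeper goes to the upper station with Noor.
10. Keeper goes back to the lower station alone.
11. Keeper goes to the upper station with Orla.
12. Keeper goes back to the lower station alone.
13. Keeper goes to the upper station with Kira.

13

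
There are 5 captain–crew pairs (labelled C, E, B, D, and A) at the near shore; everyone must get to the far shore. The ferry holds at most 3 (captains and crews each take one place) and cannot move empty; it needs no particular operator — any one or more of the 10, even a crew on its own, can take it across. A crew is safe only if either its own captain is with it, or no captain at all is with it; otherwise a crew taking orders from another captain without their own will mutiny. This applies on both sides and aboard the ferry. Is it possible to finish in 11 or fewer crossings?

Yes

Yes — this plan uses 11 crossings (≤ 11):
1. captain C and crew C cross → the far shore.
2. captain C crosses ← the near shore.
3. crew B, crew D, and crew E cross → the far shore.
4. crew C crosses ← the near shore.
5. captain B, captain D, and captain E cross → the far shore.
6. captain E and crew E cross ← the near shore.
7. captain A, captain C, and captain E cross → the far shore.
8. crew B crosses ← the near shore.
9. crew C and crew E cross → the far shore.
10. crew C crosses ← the near shore.
11. crew A, crew B, and crew C cross → the far shore.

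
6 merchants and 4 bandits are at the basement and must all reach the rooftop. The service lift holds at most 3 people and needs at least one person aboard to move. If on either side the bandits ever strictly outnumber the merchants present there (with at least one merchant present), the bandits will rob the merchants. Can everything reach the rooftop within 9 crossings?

Yes — this plan uses 9 crossings (≤ 9):
1. 2 bandits → the rooftop.  (the basement: 6M 2B; the rooftop: 0M 2B)
2. 1 bandit ← the basement.  (the basement: 6M 3B; the rooftop: 0M 1B)
3. 3 bandits → the rooftop.  (the basement: 6M 0B; the rooftop: 0M 4B)
4. 1 bandit ← the basement.  (the basement: 6M 1B; the rooftop: 0M 3B)
5. 3 merchants → the rooftop.  (the basement: 3M 1B; the rooftop: 3M 3B)
6. 1 bandit ← the basement.  (the basement: 3M 2B; the rooftop: 3M 2B)
7. 1 merchant and 2 bandits → the rooftop.  (the basement: 2M 0B; the rooftop: 4M 4B)
8. 1 bandit ← the basement.  (the basement: 2M 1B; the rooftop: 4M 3B)
9. 2 merchants and 1 bandit → the rooftop.  (the basement: 0M 0B; the rooftop: 6M 4B)

Yes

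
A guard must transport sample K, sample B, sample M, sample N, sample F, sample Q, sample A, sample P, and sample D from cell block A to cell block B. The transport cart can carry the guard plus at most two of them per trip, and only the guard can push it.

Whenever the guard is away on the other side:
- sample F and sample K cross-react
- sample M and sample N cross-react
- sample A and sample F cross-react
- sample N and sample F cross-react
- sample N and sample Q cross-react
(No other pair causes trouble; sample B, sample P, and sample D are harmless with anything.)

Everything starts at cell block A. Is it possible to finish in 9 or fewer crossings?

Counting alone: the guard can take at most 2 across per trip to cell block B, so moving all 9 needs at least 5 loaded trips out, with a return between consecutive ones — at least 9 crossings.
The safety rule pushes this higher. Following every safe sequence of crossings, the most of the 9 that can be at cell block B as the transport cart arrives there on crossing 9 is 8 — never all 9.
So the move cannot be finished within 9 crossings. (The shortest complete plan takes 11:)
1. Guard goes to cell block B with sample F and sample N.  [cell block A: sample A, sample B, sample D, sample K, sample M, sample P, sample Q | cell block B: sample F, sample N]
2. Guard goes back to cell block A with sample N.  [cell block A: sample A, sample B, sample D, sample K, sample M, sample N, sample P, sample Q | cell block B: sample F]
3. Guard goes to cell block B with sample K and sample N.  [cell block A: sample A, sample B, sample D, sample M, sample P, sample Q | cell block B: sample F, sample K, sample N]
4. Guard goes back to cell block A with sample F.  [cell block A: sample A, sample B, sample D, sample F, sample M, sample P, sample Q | cell block B: sample K, sample N]
5. Guard goes to cell block B with sample A and sample B.  [cell block A: sample D, sample F, sample M, sample P, sample Q | cell block B: sample A, sample B, sample K, sample N]
6. Guard goes back to cell block A alone.  [cell block A: sample D, sample F, sample M, sample P, sample Q | cell block B: sample A, sample B, sample K, sample N]
7. Guard goes to cell block B with sample D and sample P.  [cell block A: sample F, sample M, sample Q | cell block B: sample A, sample B, sample D, sample K, sample N, sample P]
8. Guard goes back to cell block A alone.  [cell block A: sample F, sample M, sample Q | cell block B: sample A, sample B, sample D, sample K, sample N, sample P]
9. Guard goes to cell block B with sample M and sample Q.  [cell block A: sample F | cell block B: sample A, sample B, sample D, sample K, sample M, sample N, sample P, sample Q]
10. Guard goes back to cell block A with sample N.  [cell block A: sample F, sample N | cell block B: sample A, sample B, sample D, sample K, sample M, sample P, sample Q]
11. Guard goes to cell block B with sample F and sample N.  [cell block A: — | cell block B: sample A, sample B, sample D, sample F, sample K, sample M, sample N, sample P, sample Q]

No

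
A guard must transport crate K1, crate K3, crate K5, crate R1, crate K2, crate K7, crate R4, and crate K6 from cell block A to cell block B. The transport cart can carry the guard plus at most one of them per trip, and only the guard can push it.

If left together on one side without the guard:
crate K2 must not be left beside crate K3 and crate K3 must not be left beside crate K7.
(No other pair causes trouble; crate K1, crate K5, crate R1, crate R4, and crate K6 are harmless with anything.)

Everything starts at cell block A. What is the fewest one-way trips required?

17

Counting alone: the guard can take at most 1 across per trip to cell block B, so moving all 8 needs at least 8 loaded trips out, with a return between consecutive ones — at least 15 crossings.
The safety rule pushes this higher. Following every safe sequence of crossings, the most of the 8 that can be at cell block B as the transport cart arrives there on crossing 15 is 7 — never all 8.
So no plan with fewer than 17 crossings exists, and this one achieves 17:
1. Guard goes to cell block B with crate K3.  [cell block A: crate K1, crate K2, crate K5, crate K6, crate K7, crate R1, crate R4 | cell block B: crate K3]
2. Guard goes back to cell block A alone.  [cell block A: crate K1, crate K2, crate K5, crate K6, crate K7, crate R1, crate R4 | cell block B: crate K3]
3. Guard goes to cell block B with crate K1.  [cell block A: crate K2, crate K5, crate K6, crate K7, crate R1, crate R4 | cell block B: crate K1, crate K3]
4. Guard goes back to cell block A alone.  [cell block A: crate K2, crate K5, crate K6, crate K7, crate R1, crate R4 | cell block B: crate K1, crate K3]
5. Guard goes to cell block B with crate K5.  [cell block A: crate K2, crate K6, crate K7, crate R1, crate R4 | cell block B: crate K1, crate K3, crate K5]
6. Guard goes back to cell block A alone.  [cell block A: crate K2, crate K6, crate K7, crate R1, crate R4 | cell block B: crate K1, crate K3, crate K5]
7. Guard goes to cell block B with crate R1.  [cell block A: crate K2, crate K6, crate K7, crate R4 | cell block B: crate K1, crate K3, crate K5, crate R1]
8. Guard goes back to cell block A alone.  [cell block A: crate K2, crate K6, crate K7, crate R4 | cell block B: crate K1, crate K3, crate K5, crate R1]
9. Guard goes to cell block B with crate K2.  [cell block A: crate K6, crate K7, crate R4 | cell block B: crate K1, crate K2, crate K3, crate K5, crate R1]
10. Guard goes back to cell block A with crate K3.  [cell block A: crate K3, crate K6, crate K7, crate R4 | cell block B: crate K1, crate K2, crate K5, crate R1]
11. Guard goes to cell block B with crate K7.  [cell block A: crate K3, crate K6, crate R4 | cell block B: crate K1, crate K2, crate K5, crate K7, crate R1]
12. Guard goes back to cell block A alone.  [cell block A: crate K3, crate K6, crate R4 | cell block B: crate K1, crate K2, crate K5, crate K7, crate R1]
13. Guard goes to cell block B with crate R4.  [cell block A: crate K3, crate K6 | cell block B: crate K1, crate K2, crate K5, crate K7, crate R1, crate R4]
14. Guard goes back to cell block A alone.  [cell block A: crate K3, crate K6 | cell block B: crate K1, crate K2, crate K5, crate K7, crate R1, crate R4]
15. Guard goes to cell block B with crate K6.  [cell block A: crate K3 | cell block B: crate K1, crate K2, crate K5, crate K6, crate K7, crate R1, crate R4]
16. Guard goes back to cell block A alone.  [cell block A: crate K3 | cell block B: crate K1, crate K2, crate K5, crate K6, crate K7, crate R1, crate R4]
17. Guard goes to cell block B with crate K3.  [cell block A: — | cell block B: crate K1, crate K2, crate K3, crate K5, crate K6, crate K7, crate R1, crate R4]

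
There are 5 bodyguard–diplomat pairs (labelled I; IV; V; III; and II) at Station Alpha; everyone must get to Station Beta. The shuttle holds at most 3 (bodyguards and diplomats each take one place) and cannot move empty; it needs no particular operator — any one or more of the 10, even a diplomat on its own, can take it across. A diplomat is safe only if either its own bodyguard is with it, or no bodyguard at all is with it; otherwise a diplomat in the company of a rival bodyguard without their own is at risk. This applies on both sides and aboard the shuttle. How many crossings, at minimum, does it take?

Counting alone: each trip to Station Beta takes at most 3 across and each return brings at least 1 back, so after t trips out (and t−1 returns) at most 3t − (t−1) of the 10 are across; that first reaches 10 at t = 5, so at least 9 crossings are needed.
The safety rule pushes this higher. Following every safe sequence of crossings, the most of the 10 that can be at Station Beta as the shuttle arrives there on crossing 9 is 9 — never all 10.
So no plan with fewer than 11 crossings exists, and this one achieves 11:
1. bodyguard I and diplomat I cross → Station Beta.
2. bodyguard I crosses ← Station Alpha.
3. diplomat III, diplomat IV, and diplomat V cross → Station Beta.
4. diplomat I crosses ← Station Alpha.
5. bodyguard III, bodyguard IV, and bodyguard V cross → Station Beta.
6. bodyguard IV and diplomat IV cross ← Station Alpha.
7. bodyguard I, bodyguard II, and bodyguard IV cross → Station Beta.
8. diplomat V crosses ← Station Alpha.
9. diplomat I and diplomat IV cross → Station Beta.
10. diplomat I crosses ← Station Alpha.
11. diplomat I, diplomat II, and diplomat V cross → Station Beta.

11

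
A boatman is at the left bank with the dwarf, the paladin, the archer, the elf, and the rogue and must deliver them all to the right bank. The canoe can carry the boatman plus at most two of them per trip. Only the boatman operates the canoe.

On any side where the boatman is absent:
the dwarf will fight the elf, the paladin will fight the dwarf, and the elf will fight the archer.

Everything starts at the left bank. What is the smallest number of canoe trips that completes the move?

Counting alone: the boatman can take at most 2 across per trip to the right bank, so moving all 5 needs at least 3 loaded trips out, with a return between consecutive ones — at least 5 crossings.
The plan below uses exactly 5 crossings, so it is optimal:
1. Boatman goes to the right bank with the archer and the dwarf.  [the left bank: the elf, the paladin, the rogue | the right bank: the archer, the dwarf]
2. Boatman goes back to the left bank alone.  [the left bank: the elf, the paladin, the rogue | the right bank: the archer, the dwarf]
3. Boatman goes to the right bank with the rogue.  [the left bank: the elf, the paladin | the right bank: the archer, the dwarf, the rogue]
4. Boatman goes back to the left bank alone.  [the left bank: the elf, the paladin | the right bank: the archer, the dwarf, the rogue]
5. Boatman goes to the right bank with the elf and the paladin.  [the left bank: — | the right bank: the archer, the dwarf, the elf, the paladin, the rogue]

5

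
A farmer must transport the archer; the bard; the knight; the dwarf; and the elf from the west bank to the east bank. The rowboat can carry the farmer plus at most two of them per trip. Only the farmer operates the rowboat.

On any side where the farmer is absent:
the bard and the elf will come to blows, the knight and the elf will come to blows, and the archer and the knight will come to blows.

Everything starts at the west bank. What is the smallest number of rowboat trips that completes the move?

5

Counting alone: the farmer can take at most 2 across per trip to the east bank, so moving all 5 needs at least 3 loaded trips out, with a return between consecutive ones — at least 5 crossings.
The plan below uses exactly 5 crossings, so it is optimal:
1. Farmer goes to the east bank with the archer and the elf.  [the west bank: the bard, the dwarf, the knight | the east bank: the archer, the elf]
2. Farmer goes back to the west bank alone.  [the west bank: the bard, the dwarf, the knight | the east bank: the archer, the elf]
3. Farmer goes to the east bank with the dwarf.  [the west bank: the bard, the knight | the east bank: the archer, the dwarf, the elf]
4. Farmer goes back to the west bank alone.  [the west bank: the bard, the knight | the east bank: the archer, the dwarf, the elf]
5. Farmer goes to the east bank with the bard and the knight.  [the west bank: — | the east bank: the archer, the bard, the dwarf, the elf, the knight]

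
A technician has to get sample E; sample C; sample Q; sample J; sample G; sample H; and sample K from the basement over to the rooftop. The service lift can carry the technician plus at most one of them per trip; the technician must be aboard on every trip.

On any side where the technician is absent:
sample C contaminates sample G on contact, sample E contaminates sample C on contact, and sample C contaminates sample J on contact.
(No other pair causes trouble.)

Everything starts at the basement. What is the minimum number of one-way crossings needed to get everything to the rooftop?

impossible

Following every safe sequence of crossings from the start, the most of the 7 that can be at the rooftop as the service lift arrives there on crossings 1, 3, 5, 7, 9 is 1, 2, 3, 4, 5 respectively; the best ever achieved is 5 of 7.
From crossing 11 on, no configuration arises that was not already reachable earlier: only 72 distinct safe configurations (who is on which side, and where the service lift is) can ever be reached, none of them has everyone across, and every continuation just revisits them. So no valid plan exists.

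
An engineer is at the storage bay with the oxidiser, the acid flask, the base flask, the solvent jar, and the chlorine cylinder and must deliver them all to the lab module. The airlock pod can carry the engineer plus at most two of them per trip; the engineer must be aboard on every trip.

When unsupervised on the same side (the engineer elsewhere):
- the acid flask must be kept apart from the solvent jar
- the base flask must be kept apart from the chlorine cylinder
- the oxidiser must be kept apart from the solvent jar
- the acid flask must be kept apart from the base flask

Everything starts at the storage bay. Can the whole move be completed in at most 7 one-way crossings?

Yes — this plan uses 7 crossings (≤ 7):
1. Engineer goes to the lab module with the base flask and the solvent jar.  [the storage bay: the acid flask, the chlorine cylinder, the oxidiser | the lab module: the base flask, the solvent jar]
2. Engineer goes back to the storage bay alone.  [the storage bay: the acid flask, the chlorine cylinder, the oxidiser | the lab module: the base flask, the solvent jar]
3. Engineer goes to the lab module with the oxidiser.  [the storage bay: the acid flask, the chlorine cylinder | the lab module: the base flask, the oxidiser, the solvent jar]
4. Engineer goes back to the storage bay with the solvent jar.  [the storage bay: the acid flask, the chlorine cylinder, the solvent jar | the lab module: the base flask, the oxidiser]
5. Engineer goes to the lab module with the acid flask and the chlorine cylinder.  [the storage bay: the solvent jar | the lab module: the acid flask, the base flask, the chlorine cylinder, the oxidiser]
6. Engineer goes back to the storage bay with the base flask.  [the storage bay: the base flask, the solvent jar | the lab module: the acid flask, the chlorine cylinder, the oxidiser]
7. Engineer goes to the lab module with the base flask and the solvent jar.  [the storage bay: — | the lab module: the acid flask, the base flask, the chlorine cylinder, the oxidiser, the solvent jar]

Yes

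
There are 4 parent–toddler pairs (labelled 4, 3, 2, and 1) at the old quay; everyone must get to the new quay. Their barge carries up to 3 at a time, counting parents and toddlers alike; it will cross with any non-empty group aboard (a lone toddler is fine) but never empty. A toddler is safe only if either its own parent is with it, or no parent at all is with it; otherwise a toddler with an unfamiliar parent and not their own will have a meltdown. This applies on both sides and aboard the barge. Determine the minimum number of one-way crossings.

9

Counting alone: each trip to the new quay takes at most 3 across and each return brings at least 1 back, so after t trips out (and t−1 returns) at most 3t − (t−1) of the 8 are across; that first reaches 8 at t = 4, so at least 7 crossings are needed.
The safety rule pushes this higher. Following every safe sequence of crossings, the most of the 8 that can be at the new quay as the barge arrives there on crossing 7 is 7 — never all 8.
So no plan with fewer than 9 crossings exists, and this one achieves 9:
1. parent 4 and toddler 4 cross → the new quay.
2. parent 4 crosses ← the old quay.
3. parent 3, parent 4, and toddler 3 cross → the new quay.
4. parent 4 and toddler 4 cross ← the old quay.
5. parent 1, parent 2, and parent 4 cross → the new quay.
6. toddler 3 crosses ← the old quay.
7. toddler 3 and toddler 4 cross → the new quay.
8. toddler 4 crosses ← the old quay.
9. toddler 1, toddler 2, and toddler 4 cross → the new quay.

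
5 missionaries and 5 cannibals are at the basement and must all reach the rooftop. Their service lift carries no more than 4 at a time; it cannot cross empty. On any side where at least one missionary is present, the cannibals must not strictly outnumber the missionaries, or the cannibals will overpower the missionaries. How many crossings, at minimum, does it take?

7

Counting alone: each trip to the rooftop takes at most 4 across and each return brings at least 1 back, so after t trips out (and t−1 returns) at most 4t − (t−1) of the 10 are across; that first reaches 10 at t = 3, so at least 5 crossings are needed.
The safety rule pushes this higher. Following every safe sequence of crossings, the most of the 10 that can be at the rooftop as the service lift arrives there on crossing 5 is 9 — never all 10.
So no plan with fewer than 7 crossings exists, and this one achieves 7:
1. 2 cannibals → the rooftop.  (the basement: 5M 3C; the rooftop: 0M 2C)
2. 1 cannibal ← the basement.  (the basement: 5M 4C; the rooftop: 0M 1C)
3. 4 cannibals → the rooftop.  (the basement: 5M 0C; the rooftop: 0M 5C)
4. 1 cannibal ← the basement.  (the basement: 5M 1C; the rooftop: 0M 4C)
5. 4 missionaries → the rooftop.  (the basement: 1M 1C; the rooftop: 4M 4C)
6. 1 missionary and 1 cannibal ← the basement.  (the basement: 2M 2C; the rooftop: 3M 3C)
7. 2 missionaries and 2 cannibals → the rooftop.  (the basement: 0M 0C; the rooftop: 5M 5C)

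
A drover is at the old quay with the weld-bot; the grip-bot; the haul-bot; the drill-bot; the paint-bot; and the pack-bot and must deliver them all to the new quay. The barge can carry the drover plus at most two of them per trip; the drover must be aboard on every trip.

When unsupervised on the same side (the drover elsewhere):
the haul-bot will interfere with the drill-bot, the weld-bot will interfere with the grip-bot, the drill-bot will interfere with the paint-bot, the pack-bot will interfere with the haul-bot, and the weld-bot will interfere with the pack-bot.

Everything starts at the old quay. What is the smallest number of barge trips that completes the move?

impossible

Whatever the first load, the items left behind include a forbidden pair without the drover. No opening move is safe, so no plan exists.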